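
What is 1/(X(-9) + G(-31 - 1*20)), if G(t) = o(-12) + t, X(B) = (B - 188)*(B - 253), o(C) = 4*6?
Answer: 1/51587 ≈ 1.9385e-5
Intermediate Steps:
o(C) = 24
X(B) = (-253 + B)*(-188 + B) (X(B) = (-188 + B)*(-253 + B) = (-253 + B)*(-188 + B))
G(t) = 24 + t
1/(X(-9) + G(-31 - 1*20)) = 1/((47564 + (-9)² - 441*(-9)) + (24 + (-31 - 1*20))) = 1/((47564 + 81 + 3969) + (24 + (-31 - 20))) = 1/(51614 + (24 - 51)) = 1/(51614 - 27) = 1/51587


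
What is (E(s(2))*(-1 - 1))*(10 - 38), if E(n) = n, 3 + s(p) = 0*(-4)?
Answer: -168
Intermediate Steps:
s(p) = -3 (s(p) = -3 + 0*(-4) = -3 + 0 = -3)
(E(s(2))*(-1 - 1))*(10 - 38) = (-3*(-1 - 1))*(10 - 38) = -3*(-2)*(-28) = 6*(-28) = -168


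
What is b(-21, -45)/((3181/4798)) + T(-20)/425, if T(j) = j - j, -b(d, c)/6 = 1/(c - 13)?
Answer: 14394/92249 ≈ 0.15603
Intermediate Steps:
b(d, c) = -6/(-13 + c) (b(d, c) = -6/(c - 13) = -6/(-13 + c))
T(j) = 0
b(-21, -45)/((3181/4798)) + T(-20)/425 = (-6/(-13 - 45))/((3181/4798)) + 0/425 = (-6/(-58))/((3181*(1/4798))) + 0*(1/425) = (-6*(-1/58))/(3181/4798) + 0 = (3/29)*(4798/3181) + 0 = 14394/92249 + 0 = 14394/92249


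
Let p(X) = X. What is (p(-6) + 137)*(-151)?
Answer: -19781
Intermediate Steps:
(p(-6) + 137)*(-151) = (-6 + 137)*(-151) = 131*(-151) = -19781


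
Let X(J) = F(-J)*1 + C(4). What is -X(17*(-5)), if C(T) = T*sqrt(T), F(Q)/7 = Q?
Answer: -603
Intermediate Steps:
F(Q) = 7*Q
C(T) = T**(3/2)
X(J) = 8 - 7*J (X(J) = (7*(-J))*1 + 4**(3/2) = -7*J*1 + 8 = -7*J + 8 = 8 - 7*J)
-X(17*(-5)) = -(8 - 119*(-5)) = -(8 - 7*(-85)) = -(8 + 595) = -1*603 = -603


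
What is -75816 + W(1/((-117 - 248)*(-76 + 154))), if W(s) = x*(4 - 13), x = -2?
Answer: -75798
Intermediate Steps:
W(s) = 18 (W(s) = -2*(4 - 13) = -2*(-9) = 18)
-75816 + W(1/((-117 - 248)*(-76 + 154))) = -75816 + 18 = -75798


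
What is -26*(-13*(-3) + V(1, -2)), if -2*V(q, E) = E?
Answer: -1040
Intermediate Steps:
V(q, E) = -E/2
-26*(-13*(-3) + V(1, -2)) = -26*(-13*(-3) - ½*(-2)) = -26*(39 + 1) = -26*40 = -1040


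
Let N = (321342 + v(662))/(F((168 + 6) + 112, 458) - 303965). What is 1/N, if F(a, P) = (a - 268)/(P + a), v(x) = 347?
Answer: -37691657/39889436 ≈ -0.94490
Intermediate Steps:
F(a, P) = (-268 + a)/(P + a)
N = -39889436/37691657 (N = (321342 + 347)/((-268 + ((168 + 6) + 112))/(458 + ((168 + 6) + 112)) - 303965) = 321689/((-268 + (174 + 112))/(458 + (174 + 112)) - 303965) = 321689/((-268 + 286)/(458 + 286) - 303965) = 321689/(18/744 - 303965) = 321689/((1/744)*18 - 303965) = 321689/(3/124 - 303965) = 321689/(-37691657/124) = 321689*(-124/37691657) = -39889436/37691657 ≈ -1.0583)
1/N = 1/(-39889436/37691657) = -37691657/39889436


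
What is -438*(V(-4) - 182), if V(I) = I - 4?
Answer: 83220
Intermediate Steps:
V(I) = -4 + I
-438*(V(-4) - 182) = -438*((-4 - 4) - 182) = -438*(-8 - 182) = -438*(-190) = 83220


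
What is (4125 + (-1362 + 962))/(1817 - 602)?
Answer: 745/243 ≈ 3.0658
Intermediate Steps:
(4125 + (-1362 + 962))/(1817 - 602) = (4125 - 400)/1215 = 3725*(1/1215) = 745/243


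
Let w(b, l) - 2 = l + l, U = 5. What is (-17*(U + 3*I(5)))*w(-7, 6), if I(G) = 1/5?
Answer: -6664/5 ≈ -1332.8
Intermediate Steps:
I(G) = ⅕
w(b, l) = 2 + 2*l (w(b, l) = 2 + (l + l) = 2 + 2*l)
(-17*(U + 3*I(5)))*w(-7, 6) = (-17*(5 + 3*(⅕)))*(2 + 2*6) = (-17*(5 + ⅗))*(2 + 12) = -17*28/5*14 = -476/5*14 = -6664/5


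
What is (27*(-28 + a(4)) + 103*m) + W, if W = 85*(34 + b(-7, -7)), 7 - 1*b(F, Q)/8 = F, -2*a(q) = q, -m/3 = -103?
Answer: 43427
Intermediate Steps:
m = 309 (m = -3*(-103) = 309)
a(q) = -q/2
b(F, Q) = 56 - 8*F
W = 12410 (W = 85*(34 + (56 - 8*(-7))) = 85*(34 + (56 + 56)) = 85*(34 + 112) = 85*146 = 12410)
(27*(-28 + a(4)) + 103*m) + W = (27*(-28 - ½*4) + 103*309) + 12410 = (27*(-28 - 2) + 31827) + 12410 = (27*(-30) + 31827) + 12410 = (-810 + 31827) + 12410 = 31017 + 12410 = 43427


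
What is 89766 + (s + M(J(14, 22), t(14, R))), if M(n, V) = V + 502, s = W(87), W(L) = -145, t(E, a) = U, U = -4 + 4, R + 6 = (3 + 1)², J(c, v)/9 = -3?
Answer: 90123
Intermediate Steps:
J(c, v) = -27 (J(c, v) = 9*(-3) = -27)
R = 10 (R = -6 + (3 + 1)² = -6 + 4² = -6 + 16 = 10)
U = 0
t(E, a) = 0
s = -145
M(n, V) = 502 + V
89766 + (s + M(J(14, 22), t(14, R))) = 89766 + (-145 + (502 + 0)) = 89766 + (-145 + 502) = 89766 + 357 = 90123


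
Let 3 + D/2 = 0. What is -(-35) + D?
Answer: 29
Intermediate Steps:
D = -6 (D = -6 + 2*0 = -6 + 0 = -6)
-(-35) + D = -(-35) - 6 = -7*(-5) - 6 = 35 - 6 = 29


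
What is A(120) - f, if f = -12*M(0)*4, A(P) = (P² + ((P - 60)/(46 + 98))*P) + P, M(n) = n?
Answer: 14570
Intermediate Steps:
A(P) = P + P² + P*(-5/12 + P/144) (A(P) = (P² + ((-60 + P)/144)*P) + P = (P² + ((-60 + P)*(1/144))*P) + P = (P² + (-5/12 + P/144)*P) + P = (P² + P*(-5/12 + P/144)) + P = P + P² + P*(-5/12 + P/144))
f = 0 (f = -12*0*4 = 0*4 = 0)
A(120) - f = (1/144)*120*(84 + 145*120) - 1*0 = (1/144)*120*(84 + 17400) + 0 = (1/144)*120*17484 + 0 = 14570 + 0 = 14570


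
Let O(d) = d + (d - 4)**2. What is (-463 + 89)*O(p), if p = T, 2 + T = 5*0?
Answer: -12716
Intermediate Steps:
T = -2 (T = -2 + 5*0 = -2 + 0 = -2)
p = -2
O(d) = d + (-4 + d)**2
(-463 + 89)*O(p) = (-463 + 89)*(-2 + (-4 - 2)**2) = -374*(-2 + (-6)**2) = -374*(-2 + 36) = -374*34 = -12716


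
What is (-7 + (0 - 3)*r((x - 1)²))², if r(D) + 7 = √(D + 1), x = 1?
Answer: 121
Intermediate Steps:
r(D) = -7 + √(1 + D) (r(D) = -7 + √(D + 1) = -7 + √(1 + D))
(-7 + (0 - 3)*r((x - 1)²))² = (-7 + (0 - 3)*(-7 + √(1 + (1 - 1)²)))² = (-7 - 3*(-7 + √(1 + 0²)))² = (-7 - 3*(-7 + √(1 + 0)))² = (-7 - 3*(-7 + √1))² = (-7 - 3*(-7 + 1))² = (-7 - 3*(-6))² = (-7 + 18)² = 11² = 121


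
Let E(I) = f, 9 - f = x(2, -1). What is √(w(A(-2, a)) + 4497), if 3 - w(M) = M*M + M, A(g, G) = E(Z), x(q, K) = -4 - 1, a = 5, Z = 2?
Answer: √4290 ≈ 65.498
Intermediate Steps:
x(q, K) = -5
f = 14 (f = 9 - 1*(-5) = 9 + 5 = 14)
E(I) = 14
A(g, G) = 14
w(M) = 3 - M - M² (w(M) = 3 - (M*M + M) = 3 - (M² + M) = 3 - (M + M²) = 3 + (-M - M²) = 3 - M - M²)
√(w(A(-2, a)) + 4497) = √((3 - 1*14 - 1*14²) + 4497) = √((3 - 14 - 1*196) + 4497) = √((3 - 14 - 196) + 4497) = √(-207 + 4497) = √4290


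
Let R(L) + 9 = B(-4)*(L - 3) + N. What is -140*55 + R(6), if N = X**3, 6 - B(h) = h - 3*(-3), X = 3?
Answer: -7679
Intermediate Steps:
B(h) = -3 - h (B(h) = 6 - (h - 3*(-3)) = 6 - (h + 9) = 6 - (9 + h) = 6 + (-9 - h) = -3 - h)
N = 27 (N = 3**3 = 27)
R(L) = 15 + L (R(L) = -9 + ((-3 - 1*(-4))*(L - 3) + 27) = -9 + ((-3 + 4)*(-3 + L) + 27) = -9 + (1*(-3 + L) + 27) = -9 + ((-3 + L) + 27) = -9 + (24 + L) = 15 + L)
-140*55 + R(6) = -140*55 + (15 + 6) = -7700 + 21 = -7679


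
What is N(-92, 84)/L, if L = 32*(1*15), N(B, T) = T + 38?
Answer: 61/240 ≈ 0.25417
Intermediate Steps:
N(B, T) = 38 + T
L = 480 (L = 32*15 = 480)
N(-92, 84)/L = (38 + 84)/480 = 122*(1/480) = 61/240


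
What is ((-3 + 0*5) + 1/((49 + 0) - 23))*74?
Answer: -2849/13 ≈ -219.15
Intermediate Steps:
((-3 + 0*5) + 1/((49 + 0) - 23))*74 = ((-3 + 0) + 1/(49 - 23))*74 = (-3 + 1/26)*74 = -77/26*74 = -2849/13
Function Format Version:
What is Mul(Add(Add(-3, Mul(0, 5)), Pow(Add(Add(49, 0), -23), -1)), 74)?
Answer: Rational(-2849, 13) ≈ -219.15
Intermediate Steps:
Mul(Add(Add(-3, Mul(0, 5)), Pow(Add(Add(49, 0), -23), -1)), 74) = Mul(Add(Add(-3, 0), Pow(Add(49, -23), -1)), 74) = Mul(Add(-3, Pow(26, -1)), 74) = Mul(Add(-3, Rational(1, 26)), 74) = Mul(Rational(-77, 26), 74) = Rational(-2849, 13)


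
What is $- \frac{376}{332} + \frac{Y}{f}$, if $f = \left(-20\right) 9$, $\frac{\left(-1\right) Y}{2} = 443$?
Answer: $\frac{28309}{7470} \approx 3.7897$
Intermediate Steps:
$Y = -886$ ($Y = \left(-2\right) 443 = -886$)
$f = -180$
$- \frac{376}{332} + \frac{Y}{f} = - \frac{376}{332} - \frac{886}{-180} = \left(-376\right) \frac{1}{332} - - \frac{443}{90} = - \frac{94}{83} + \frac{443}{90} = \frac{28309}{7470}$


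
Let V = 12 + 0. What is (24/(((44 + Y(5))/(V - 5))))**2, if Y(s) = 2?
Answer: 7056/529 ≈ 13.338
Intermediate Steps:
V = 12
(24/(((44 + Y(5))/(V - 5))))**2 = (24/(((44 + 2)/(12 - 5))))**2 = (24/((46/7)))**2 = (24/((46*(1/7))))**2 = (24/(46/7))**2 = (24*(7/46))**2 = (84/23)**2 = 7056/529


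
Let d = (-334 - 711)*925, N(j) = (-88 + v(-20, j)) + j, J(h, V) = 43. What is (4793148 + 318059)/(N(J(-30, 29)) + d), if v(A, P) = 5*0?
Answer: -5111207/966670 ≈ -5.2874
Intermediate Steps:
v(A, P) = 0
N(j) = -88 + j (N(j) = (-88 + 0) + j = -88 + j)
d = -966625 (d = -1045*925 = -966625)
(4793148 + 318059)/(N(J(-30, 29)) + d) = (4793148 + 318059)/((-88 + 43) - 966625) = 5111207/(-45 - 966625) = 5111207/(-966670) = 5111207*(-1/966670) = -5111207/966670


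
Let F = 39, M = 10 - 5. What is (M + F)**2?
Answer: 1936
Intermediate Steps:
M = 5
(M + F)**2 = (5 + 39)**2 = 44**2 = 1936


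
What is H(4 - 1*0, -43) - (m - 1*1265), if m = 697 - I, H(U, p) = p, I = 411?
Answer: 936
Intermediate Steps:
m = 286 (m = 697 - 1*411 = 697 - 411 = 286)
H(4 - 1*0, -43) - (m - 1*1265) = -43 - (286 - 1*1265) = -43 - (286 - 1265) = -43 - 1*(-979) = -43 + 979 = 936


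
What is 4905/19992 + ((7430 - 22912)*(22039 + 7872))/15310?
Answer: -1542977047939/51012920 ≈ -30247.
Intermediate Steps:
4905/19992 + ((7430 - 22912)*(22039 + 7872))/15310 = 4905*(1/19992) - 15482*29911*(1/15310) = 1635/6664 - 463082102*1/15310 = 1635/6664 - 231541051/7655 = -1542977047939/51012920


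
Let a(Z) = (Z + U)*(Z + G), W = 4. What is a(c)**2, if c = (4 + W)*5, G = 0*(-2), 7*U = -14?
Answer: 2310400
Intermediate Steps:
U = -2 (U = (1/7)*(-14) = -2)
G = 0
c = 40 (c = (4 + 4)*5 = 8*5 = 40)
a(Z) = Z*(-2 + Z) (a(Z) = (Z - 2)*(Z + 0) = (-2 + Z)*Z = Z*(-2 + Z))
a(c)**2 = (40*(-2 + 40))**2 = (40*38)**2 = 1520**2 = 2310400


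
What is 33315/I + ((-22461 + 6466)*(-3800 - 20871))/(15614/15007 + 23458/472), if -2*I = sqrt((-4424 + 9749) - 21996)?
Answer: 1397580663389540/179702007 + 22210*I*sqrt(16671)/5557 ≈ 7.7772e+6 + 516.05*I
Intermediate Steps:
I = -I*sqrt(16671)/2 (I = -sqrt((-4424 + 9749) - 21996)/2 = -sqrt(5325 - 21996)/2 = -I*sqrt(16671)/2 ≈ -64.558*I)
33315/I + ((-22461 + 6466)*(-3800 - 20871))/(15614/15007 + 23458/472) = 33315/((-I*sqrt(16671)/2)) + ((-22461 + 6466)*(-3800 - 20871))/(15614/15007 + 23458/472) = 33315*(2*I*sqrt(16671)/16671) + (-15995*(-24671))/(15614*(1/15007) + 23458*(1/472)) = 22210*I*sqrt(16671)/5557 + 394612645/(15614/15007 + 11729/236) = 22210*I*sqrt(16671)/5557 + 394612645/(179702007/3541652) = 22210*I*sqrt(16671)/5557 + 394612645*(3541652/179702007) = 22210*I*sqrt(16671)/5557 + 1397580663389540/179702007 = 1397580663389540/179702007 + 22210*I*sqrt(16671)/5557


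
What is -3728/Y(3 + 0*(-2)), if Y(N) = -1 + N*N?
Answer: -466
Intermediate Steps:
Y(N) = -1 + N**2
-3728/Y(3 + 0*(-2)) = -3728/(-1 + (3 + 0*(-2))**2) = -3728/(-1 + (3 + 0)**2) = -3728/(-1 + 3**2) = -3728/(-1 + 9) = -3728/8 = -3728*1/8 = -466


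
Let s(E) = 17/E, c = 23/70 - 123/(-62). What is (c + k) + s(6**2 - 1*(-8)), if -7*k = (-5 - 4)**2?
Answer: -423579/47740 ≈ -8.8726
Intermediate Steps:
c = 2509/1085 (c = 23*(1/70) - 123*(-1/62) = 23/70 + 123/62 = 2509/1085 ≈ 2.3124)
k = -81/7 (k = -(-5 - 4)**2/7 = -1/7*(-9)**2 = -1/7*81 = -81/7 ≈ -11.571)
(c + k) + s(6**2 - 1*(-8)) = (2509/1085 - 81/7) + 17/(6**2 - 1*(-8)) = -10046/1085 + 17/(36 + 8) = -10046/1085 + 17/44 = -423579/47740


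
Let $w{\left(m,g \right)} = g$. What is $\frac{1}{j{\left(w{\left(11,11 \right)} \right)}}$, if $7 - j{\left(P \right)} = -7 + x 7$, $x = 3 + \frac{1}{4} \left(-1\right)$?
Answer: $- \frac{4}{21} \approx -0.19048$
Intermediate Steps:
$x = \frac{11}{4}$ ($x = 3 + \frac{1}{4} \left(-1\right) = 3 - \frac{1}{4} = \frac{11}{4} \approx 2.75$)
$j{\left(P \right)} = - \frac{21}{4}$ ($j{\left(P \right)} = 7 - \left(-7 + \frac{11}{4} \cdot 7\right) = 7 - \left(-7 + \frac{77}{4}\right) = 7 - \frac{49}{4} = - \frac{21}{4}$)
$\frac{1}{j{\left(w{\left(11,11 \right)} \right)}} = \frac{1}{- \frac{21}{4}} = - \frac{4}{21}$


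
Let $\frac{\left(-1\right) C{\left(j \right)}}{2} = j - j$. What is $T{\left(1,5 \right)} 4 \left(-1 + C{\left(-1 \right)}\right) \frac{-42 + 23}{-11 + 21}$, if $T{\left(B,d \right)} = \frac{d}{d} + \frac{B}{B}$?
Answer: $\frac{76}{5} \approx 15.2$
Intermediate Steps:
$C{\left(j \right)} = 0$ ($C{\left(j \right)} = - 2 \left(j - j\right) = \left(-2\right) 0 = 0$)
$T{\left(B,d \right)} = 2$ ($T{\left(B,d \right)} = 1 + 1 = 2$)
$T{\left(1,5 \right)} 4 \left(-1 + C{\left(-1 \right)}\right) \frac{-42 + 23}{-11 + 21} = 2 \cdot 4 \left(-1 + 0\right) \frac{-42 + 23}{-11 + 21} = 2 \cdot 4 \left(-1\right) \left(- \frac{19}{10}\right) = 2 \left(-4\right) \left(\left(-19\right) \frac{1}{10}\right) = \left(-8\right) \left(- \frac{19}{10}\right) = \frac{76}{5}$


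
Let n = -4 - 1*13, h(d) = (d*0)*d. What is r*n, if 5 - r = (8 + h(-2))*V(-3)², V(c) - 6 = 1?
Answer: 6579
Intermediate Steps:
V(c) = 7 (V(c) = 6 + 1 = 7)
h(d) = 0 (h(d) = 0*d = 0)
n = -17 (n = -4 - 13 = -17)
r = -387 (r = 5 - (8 + 0)*7² = 5 - 8*49 = 5 - 1*392 = 5 - 392 = -387)
r*n = -387*(-17) = 6579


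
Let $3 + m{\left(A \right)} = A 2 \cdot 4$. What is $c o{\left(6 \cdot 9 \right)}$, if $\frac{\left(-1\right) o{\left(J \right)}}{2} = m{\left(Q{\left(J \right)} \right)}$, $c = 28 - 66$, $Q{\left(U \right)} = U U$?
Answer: $1772700$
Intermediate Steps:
$Q{\left(U \right)} = U^{2}$
$c = -38$
$m{\left(A \right)} = -3 + 8 A$ ($m{\left(A \right)} = -3 + A 2 \cdot 4 = -3 + 2 A 4 = -3 + 8 A$)
$o{\left(J \right)} = 6 - 16 J^{2}$ ($o{\left(J \right)} = - 2 \left(-3 + 8 J^{2}\right) = 6 - 16 J^{2}$)
$c o{\left(6 \cdot 9 \right)} = - 38 \left(6 - 16 \left(6 \cdot 9\right)^{2}\right) = - 38 \left(6 - 16 \cdot 54^{2}\right) = - 38 \left(6 - 46656\right) = \left(-38\right) \left(-46650\right) = 1772700$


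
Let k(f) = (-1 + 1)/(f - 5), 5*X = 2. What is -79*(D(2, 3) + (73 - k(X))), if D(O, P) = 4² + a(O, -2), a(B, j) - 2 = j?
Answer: -7031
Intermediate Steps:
a(B, j) = 2 + j
X = ⅖ (X = (⅕)*2 = ⅖ ≈ 0.40000)
k(f) = 0 (k(f) = 0/(-5 + f) = 0)
D(O, P) = 16 (D(O, P) = 4² + (2 - 2) = 16 + 0 = 16)
-79*(D(2, 3) + (73 - k(X))) = -79*(16 + (73 - 1*0)) = -79*(16 + (73 + 0)) = -79*(16 + 73) = -79*89 = -7031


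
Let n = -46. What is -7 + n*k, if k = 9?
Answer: -421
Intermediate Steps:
-7 + n*k = -7 - 46*9 = -7 - 414 = -421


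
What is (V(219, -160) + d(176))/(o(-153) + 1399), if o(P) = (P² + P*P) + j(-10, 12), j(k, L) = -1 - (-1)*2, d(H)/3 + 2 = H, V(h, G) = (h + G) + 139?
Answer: 360/24109 ≈ 0.014932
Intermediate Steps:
V(h, G) = 139 + G + h (V(h, G) = (G + h) + 139 = 139 + G + h)
d(H) = -6 + 3*H
j(k, L) = 1 (j(k, L) = -1 - 1*(-2) = -1 + 2 = 1)
o(P) = 1 + 2*P² (o(P) = (P² + P*P) + 1 = (P² + P²) + 1 = 2*P² + 1 = 1 + 2*P²)
(V(219, -160) + d(176))/(o(-153) + 1399) = ((139 - 160 + 219) + (-6 + 3*176))/((1 + 2*(-153)²) + 1399) = (198 + (-6 + 528))/((1 + 2*23409) + 1399) = (198 + 522)/((1 + 46818) + 1399) = 720/(46819 + 1399) = 720/48218 = 720*(1/48218) = 360/24109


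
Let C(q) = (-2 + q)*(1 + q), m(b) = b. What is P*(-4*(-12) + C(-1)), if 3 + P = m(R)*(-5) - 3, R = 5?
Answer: -1488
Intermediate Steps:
P = -31 (P = -3 + (5*(-5) - 3) = -3 + (-25 - 3) = -3 - 28 = -31)
C(q) = (1 + q)*(-2 + q)
P*(-4*(-12) + C(-1)) = -31*(-4*(-12) + (-2 + (-1)² - 1*(-1))) = -31*(48 + (-2 + 1 + 1)) = -31*(48 + 0) = -31*48 = -1488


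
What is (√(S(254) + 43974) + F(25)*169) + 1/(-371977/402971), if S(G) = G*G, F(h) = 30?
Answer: 1885520419/371977 + √108490 ≈ 5398.3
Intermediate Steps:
S(G) = G²
(√(S(254) + 43974) + F(25)*169) + 1/(-371977/402971) = (√(254² + 43974) + 30*169) + 1/(-371977/402971) = (√(64516 + 43974) + 5070) + 1/(-371977*1/402971) = (√108490 + 5070) + 1/(-371977/402971) = (5070 + √108490) - 402971/371977 = 1885520419/371977 + √108490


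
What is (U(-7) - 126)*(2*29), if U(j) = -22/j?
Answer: -49880/7 ≈ -7125.7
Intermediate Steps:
(U(-7) - 126)*(2*29) = (-22/(-7) - 126)*(2*29) = (-22*(-⅐) - 126)*58 = (22/7 - 126)*58 = -860/7*58 = -49880/7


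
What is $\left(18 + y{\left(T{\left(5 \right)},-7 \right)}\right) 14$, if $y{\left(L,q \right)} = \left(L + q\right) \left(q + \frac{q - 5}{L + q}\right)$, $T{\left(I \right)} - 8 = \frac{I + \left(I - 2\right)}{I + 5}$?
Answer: $- \frac{462}{5} \approx -92.4$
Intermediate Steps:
$T{\left(I \right)} = 8 + \frac{-2 + 2 I}{5 + I}$ ($T{\left(I \right)} = 8 + \frac{I + \left(I - 2\right)}{I + 5} = 8 + \frac{I + \left(-2 + I\right)}{5 + I} = 8 + \frac{-2 + 2 I}{5 + I}$)
$y{\left(L,q \right)} = \left(L + q\right) \left(q + \frac{-5 + q}{L + q}\right)$
$\left(18 + y{\left(T{\left(5 \right)},-7 \right)}\right) 14 = \left(18 + \left(-5 - 7 + \left(-7\right)^{2} + \frac{2 \left(19 + 5 \cdot 5\right)}{5 + 5} \left(-7\right)\right)\right) 14 = \left(18 + \left(-5 - 7 + 49 + \frac{2 \left(19 + 25\right)}{10} \left(-7\right)\right)\right) 14 = \left(18 + \left(-5 - 7 + 49 + 2 \cdot \frac{1}{10} \cdot 44 \left(-7\right)\right)\right) 14 = \left(18 + \left(-5 - 7 + 49 + \frac{44}{5} \left(-7\right)\right)\right) 14 = \left(18 - \frac{123}{5}\right) 14 = \left(- \frac{33}{5}\right) 14 = - \frac{462}{5}$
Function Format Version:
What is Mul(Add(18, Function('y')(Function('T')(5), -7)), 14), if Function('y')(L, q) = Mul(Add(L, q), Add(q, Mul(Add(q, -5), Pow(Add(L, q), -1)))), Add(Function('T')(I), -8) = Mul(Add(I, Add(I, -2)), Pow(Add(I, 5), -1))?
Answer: Rational(-462, 5) ≈ -92.400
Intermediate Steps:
Function('T')(I) = Add(8, Mul(Pow(Add(5, I), -1), Add(-2, Mul(2, I)))) (Function('T')(I) = Add(8, Mul(Add(I, Add(I, -2)), Pow(Add(I, 5), -1))) = Add(8, Mul(Add(I, Add(-2, I)), Pow(Add(5, I), -1))) = Add(8, Mul(Add(-2, Mul(2, I)), Pow(Add(5, I), -1))) = Add(8, Mul(Pow(Add(5, I), -1), Add(-2, Mul(2, I)))))
Function('y')(L, q) = Mul(Add(L, q), Add(q, Mul(Pow(Add(L, q), -1), Add(-5, q)))) (Function('y')(L, q) = Mul(Add(L, q), Add(q, Mul(Add(-5, q), Pow(Add(L, q), -1)))) = Mul(Add(L, q), Add(q, Mul(Pow(Add(L, q), -1), Add(-5, q)))))
Mul(Add(18, Function('y')(Function('T')(5), -7)), 14) = Mul(Add(18, Add(-5, -7, Pow(-7, 2), Mul(Mul(2, Pow(Add(5, 5), -1), Add(19, Mul(5, 5))), -7))), 14) = Mul(Add(18, Add(-5, -7, 49, Mul(Mul(2, Pow(10, -1), Add(19, 25)), -7))), 14) = Mul(Add(18, Add(-5, -7, 49, Mul(Mul(2, Rational(1, 10), 44), -7))), 14) = Mul(Add(18, Add(-5, -7, 49, Mul(Rational(44, 5), -7))), 14) = Mul(Add(18, Add(-5, -7, 49, Rational(-308, 5))), 14) = Mul(Add(18, Rational(-123, 5)), 14) = Mul(Rational(-33, 5), 14) = Rational(-462, 5)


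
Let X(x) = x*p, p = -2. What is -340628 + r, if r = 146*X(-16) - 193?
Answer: -336149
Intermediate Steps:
X(x) = -2*x (X(x) = x*(-2) = -2*x)
r = 4479 (r = 146*(-2*(-16)) - 193 = 146*32 - 193 = 4672 - 193 = 4479)
-340628 + r = -340628 + 4479 = -336149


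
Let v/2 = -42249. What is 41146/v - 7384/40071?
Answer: -126260811/188106631 ≈ -0.67122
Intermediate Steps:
v = -84498 (v = 2*(-42249) = -84498)
41146/v - 7384/40071 = 41146/(-84498) - 7384/40071 = 41146*(-1/84498) - 7384*1/40071 = -20573/42249 - 7384/40071 = -126260811/188106631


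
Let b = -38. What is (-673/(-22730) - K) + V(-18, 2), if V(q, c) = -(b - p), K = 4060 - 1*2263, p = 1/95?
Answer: -759641997/431870 ≈ -1759.0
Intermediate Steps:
p = 1/95 ≈ 0.010526
K = 1797 (K = 4060 - 2263 = 1797)
V(q, c) = 3611/95 (V(q, c) = -(-38 - 1*1/95) = -(-38 - 1/95) = -1*(-3611/95) = 3611/95)
(-673/(-22730) - K) + V(-18, 2) = (-673/(-22730) - 1*1797) + 3611/95 = (-673*(-1/22730) - 1797) + 3611/95 = (673/22730 - 1797) + 3611/95 = -40845137/22730 + 3611/95 = -759641997/431870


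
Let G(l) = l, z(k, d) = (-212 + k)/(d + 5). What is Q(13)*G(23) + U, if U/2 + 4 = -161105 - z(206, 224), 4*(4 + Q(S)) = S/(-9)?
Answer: -2657191679/8244 ≈ -3.2232e+5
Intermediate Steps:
z(k, d) = (-212 + k)/(5 + d)
Q(S) = -4 - S/36 (Q(S) = -4 + (S/(-9))/4 = -4 + (S*(-1/9))/4 = -4 + (-S/9)/4 = -4 - S/36)
U = -73787910/229 (U = -8 + 2*(-161105 - (-212 + 206)/(5 + 224)) = -8 + 2*(-161105 - (-6)/229) = -8 + 2*(-161105 - 1*(-6/229)) = -8 + 2*(-161105 + 6/229) = -8 + 2*(-36893039/229) = -8 - 73786078/229 = -73787910/229 ≈ -3.2222e+5)
Q(13)*G(23) + U = (-4 - 1/36*13)*23 - 73787910/229 = (-4 - 13/36)*23 - 73787910/229 = -157/36*23 - 73787910/229 = -3611/36 - 73787910/229 = -2657191679/8244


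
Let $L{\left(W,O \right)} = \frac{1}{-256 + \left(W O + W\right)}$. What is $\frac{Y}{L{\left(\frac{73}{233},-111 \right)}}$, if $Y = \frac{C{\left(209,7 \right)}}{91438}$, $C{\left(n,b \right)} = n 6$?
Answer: $- \frac{42434106}{10652527} \approx -3.9835$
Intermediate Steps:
$C{\left(n,b \right)} = 6 n$
$L{\left(W,O \right)} = \frac{1}{-256 + W + O W}$ ($L{\left(W,O \right)} = \frac{1}{-256 + \left(O W + W\right)} = \frac{1}{-256 + \left(W + O W\right)} = \frac{1}{-256 + W + O W}$)
$Y = \frac{627}{45719}$ ($Y = \frac{6 \cdot 209}{91438} = 1254 \cdot \frac{1}{91438} = \frac{627}{45719} \approx 0.013714$)
$\frac{Y}{L{\left(\frac{73}{233},-111 \right)}} = \frac{627}{45719 \frac{1}{-256 + \frac{73}{233} - 111 \cdot \frac{73}{233}}} = \frac{627}{45719 \frac{1}{-256 + 73 \cdot \frac{1}{233} - 111 \cdot 73 \cdot \frac{1}{233}}} = \frac{627}{45719 \frac{1}{-256 + \frac{73}{233} - \frac{8103}{233}}} = \frac{627}{45719 \frac{1}{- \frac{67678}{233}}} = \frac{627}{45719 \left(- \frac{233}{67678}\right)} = \frac{627}{45719} \left(- \frac{67678}{233}\right) = - \frac{42434106}{10652527}$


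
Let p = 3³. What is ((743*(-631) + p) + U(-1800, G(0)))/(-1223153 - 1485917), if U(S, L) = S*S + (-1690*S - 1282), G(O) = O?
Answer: -2905956/1354535 ≈ -2.1454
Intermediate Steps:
p = 27
U(S, L) = -1282 + S² - 1690*S (U(S, L) = S² + (-1282 - 1690*S) = -1282 + S² - 1690*S)
((743*(-631) + p) + U(-1800, G(0)))/(-1223153 - 1485917) = ((743*(-631) + 27) + (-1282 + (-1800)² - 1690*(-1800)))/(-1223153 - 1485917) = ((-468833 + 27) + (-1282 + 3240000 + 3042000))/(-2709070) = (-468806 + 6280718)*(-1/2709070) = 5811912*(-1/2709070) = -2905956/1354535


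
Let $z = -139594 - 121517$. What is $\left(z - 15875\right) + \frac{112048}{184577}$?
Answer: $- \frac{51125132874}{184577} \approx -2.7699 \cdot 10^{5}$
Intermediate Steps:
$z = -261111$ ($z = -139594 - 121517 = -261111$)
$\left(z - 15875\right) + \frac{112048}{184577} = \left(-261111 - 15875\right) + \frac{112048}{184577} = -276986 + 112048 \cdot \frac{1}{184577} = -276986 + \frac{112048}{184577} = - \frac{51125132874}{184577}$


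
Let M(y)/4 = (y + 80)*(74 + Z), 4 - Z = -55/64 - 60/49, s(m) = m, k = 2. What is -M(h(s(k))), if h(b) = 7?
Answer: -21849441/784 ≈ -27869.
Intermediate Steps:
Z = 19079/3136 (Z = 4 - (-55/64 - 60/49) = 4 - 1*(-6535/3136) = 4 + 6535/3136 = 19079/3136 ≈ 6.0839)
M(y) = 1255715/49 + 251143*y/784 (M(y) = 4*((y + 80)*(74 + 19079/3136)) = 4*((80 + y)*(251143/3136)) = 4*(1255715/196 + 251143*y/3136) = 1255715/49 + 251143*y/784)
-M(h(s(k))) = -(1255715/49 + (251143/784)*7) = -(1255715/49 + 251143/112) = -1*21849441/784 = -21849441/784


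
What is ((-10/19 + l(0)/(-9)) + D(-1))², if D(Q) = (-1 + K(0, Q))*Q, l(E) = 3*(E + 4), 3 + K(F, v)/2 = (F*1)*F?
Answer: 85849/3249 ≈ 26.423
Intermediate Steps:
K(F, v) = -6 + 2*F² (K(F, v) = -6 + 2*((F*1)*F) = -6 + 2*(F*F) = -6 + 2*F²)
l(E) = 12 + 3*E (l(E) = 3*(4 + E) = 12 + 3*E)
D(Q) = -7*Q (D(Q) = (-1 + (-6 + 2*0²))*Q = (-1 + (-6 + 2*0))*Q = (-1 + (-6 + 0))*Q = (-1 - 6)*Q = -7*Q)
((-10/19 + l(0)/(-9)) + D(-1))² = ((-10/19 + (12 + 3*0)/(-9)) - 7*(-1))² = ((-10*1/19 + (12 + 0)*(-⅑)) + 7)² = ((-10/19 + 12*(-⅑)) + 7)² = ((-10/19 - 4/3) + 7)² = (-106/57 + 7)² = (293/57)² = 85849/3249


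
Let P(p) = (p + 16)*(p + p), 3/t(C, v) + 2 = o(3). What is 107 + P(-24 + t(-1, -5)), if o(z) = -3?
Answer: 13253/25 ≈ 530.12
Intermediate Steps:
t(C, v) = -3/5 (t(C, v) = 3/(-2 - 3) = 3/(-5) = 3*(-1/5) = -3/5)
P(p) = 2*p*(16 + p) (P(p) = (16 + p)*(2*p) = 2*p*(16 + p))
107 + P(-24 + t(-1, -5)) = 107 + 2*(-24 - 3/5)*(16 + (-24 - 3/5)) = 107 + 2*(-123/5)*(16 - 123/5) = 107 + 2*(-123/5)*(-43/5) = 107 + 10578/25 = 13253/25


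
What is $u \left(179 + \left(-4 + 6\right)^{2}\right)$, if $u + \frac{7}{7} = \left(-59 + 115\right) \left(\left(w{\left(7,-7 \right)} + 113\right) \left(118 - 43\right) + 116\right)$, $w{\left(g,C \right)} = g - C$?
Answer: $98800785$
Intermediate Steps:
$u = 539895$ ($u = -1 + \left(-59 + 115\right) \left(\left(\left(7 - -7\right) + 113\right) \left(118 - 43\right) + 116\right) = -1 + 56 \left(\left(\left(7 + 7\right) + 113\right) 75 + 116\right) = -1 + 56 \left(\left(14 + 113\right) 75 + 116\right) = -1 + 56 \left(127 \cdot 75 + 116\right) = -1 + 56 \left(9525 + 116\right) = -1 + 56 \cdot 9641 = -1 + 539896 = 539895$)
$u \left(179 + \left(-4 + 6\right)^{2}\right) = 539895 \left(179 + \left(-4 + 6\right)^{2}\right) = 539895 \left(179 + 2^{2}\right) = 539895 \left(179 + 4\right) = 539895 \cdot 183 = 98800785$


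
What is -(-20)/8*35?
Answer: 175/2 ≈ 87.500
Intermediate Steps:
-(-20)/8*35 = -20*(-⅛)*35 = (5/2)*35 = 175/2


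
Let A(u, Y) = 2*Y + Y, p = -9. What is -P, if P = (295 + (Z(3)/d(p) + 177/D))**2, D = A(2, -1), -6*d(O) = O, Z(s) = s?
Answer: -56644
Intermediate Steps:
d(O) = -O/6
A(u, Y) = 3*Y
D = -3 (D = 3*(-1) = -3)
P = 56644 (P = (295 + (3/((-1/6*(-9))) + 177/(-3)))**2 = (295 + (3/(3/2) + 177*(-1/3)))**2 = (295 + (3*(2/3) - 59))**2 = (295 + (2 - 59))**2 = (295 - 57)**2 = 238**2 = 56644)
-P = -1*56644 = -56644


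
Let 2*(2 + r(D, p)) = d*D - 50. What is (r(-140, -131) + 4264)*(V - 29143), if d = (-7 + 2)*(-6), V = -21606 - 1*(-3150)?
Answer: -101719063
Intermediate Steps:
V = -18456 (V = -21606 + 3150 = -18456)
d = 30 (d = -5*(-6) = 30)
r(D, p) = -27 + 15*D (r(D, p) = -2 + (30*D - 50)/2 = -2 + (-50 + 30*D)/2 = -2 + (-25 + 15*D) = -27 + 15*D)
(r(-140, -131) + 4264)*(V - 29143) = ((-27 + 15*(-140)) + 4264)*(-18456 - 29143) = ((-27 - 2100) + 4264)*(-47599) = (-2127 + 4264)*(-47599) = 2137*(-47599) = -101719063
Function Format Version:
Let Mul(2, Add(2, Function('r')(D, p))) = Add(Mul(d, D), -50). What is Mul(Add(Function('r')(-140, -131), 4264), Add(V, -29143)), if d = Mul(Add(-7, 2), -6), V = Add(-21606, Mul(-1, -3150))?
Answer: -101719063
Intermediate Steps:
V = -18456 (V = Add(-21606, 3150) = -18456)
d = 30 (d = Mul(-5, -6) = 30)
Function('r')(D, p) = Add(-27, Mul(15, D)) (Function('r')(D, p) = Add(-2, Mul(Rational(1, 2), Add(Mul(30, D), -50))) = Add(-2, Mul(Rational(1, 2), Add(-50, Mul(30, D)))) = Add(-2, Add(-25, Mul(15, D))) = Add(-27, Mul(15, D)))
Mul(Add(Function('r')(-140, -131), 4264), Add(V, -29143)) = Mul(Add(Add(-27, Mul(15, -140)), 4264), Add(-18456, -29143)) = Mul(Add(Add(-27, -2100), 4264), -47599) = Mul(Add(-2127, 4264), -47599) = Mul(2137, -47599) = -101719063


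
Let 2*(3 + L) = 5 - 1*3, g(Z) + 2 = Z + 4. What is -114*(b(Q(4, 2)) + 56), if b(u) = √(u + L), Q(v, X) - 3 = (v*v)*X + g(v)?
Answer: -6384 - 114*√39 ≈ -7095.9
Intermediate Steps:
g(Z) = 2 + Z (g(Z) = -2 + (Z + 4) = -2 + (4 + Z) = 2 + Z)
L = -2 (L = -3 + (5 - 1*3)/2 = -3 + (5 - 3)/2 = -3 + (½)*2 = -3 + 1 = -2)
Q(v, X) = 5 + v + X*v² (Q(v, X) = 3 + ((v*v)*X + (2 + v)) = 3 + (v²*X + (2 + v)) = 3 + (X*v² + (2 + v)) = 3 + (2 + v + X*v²) = 5 + v + X*v²)
b(u) = √(-2 + u) (b(u) = √(u - 2) = √(-2 + u))
-114*(b(Q(4, 2)) + 56) = -114*(√(-2 + (5 + 4 + 2*4²)) + 56) = -114*(√(-2 + (5 + 4 + 2*16)) + 56) = -114*(√(-2 + (5 + 4 + 32)) + 56) = -114*(√(-2 + 41) + 56) = -114*(√39 + 56) = -114*(56 + √39) = -6384 - 114*√39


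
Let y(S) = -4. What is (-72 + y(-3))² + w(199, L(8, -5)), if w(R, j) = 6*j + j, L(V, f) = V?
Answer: 5832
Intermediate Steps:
w(R, j) = 7*j
(-72 + y(-3))² + w(199, L(8, -5)) = (-72 - 4)² + 7*8 = (-76)² + 56 = 5776 + 56 = 5832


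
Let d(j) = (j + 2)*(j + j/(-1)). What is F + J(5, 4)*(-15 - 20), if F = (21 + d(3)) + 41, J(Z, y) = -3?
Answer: 167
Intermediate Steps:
d(j) = 0 (d(j) = (2 + j)*(j + j*(-1)) = (2 + j)*(j - j) = (2 + j)*0 = 0)
F = 62 (F = (21 + 0) + 41 = 21 + 41 = 62)
F + J(5, 4)*(-15 - 20) = 62 - 3*(-15 - 20) = 62 - 3*(-35) = 62 + 105 = 167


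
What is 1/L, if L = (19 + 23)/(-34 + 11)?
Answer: -23/42 ≈ -0.54762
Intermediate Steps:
L = -42/23 (L = 42/(-23) = -1/23*42 = -42/23 ≈ -1.8261)
1/L = 1/(-42/23) = -23/42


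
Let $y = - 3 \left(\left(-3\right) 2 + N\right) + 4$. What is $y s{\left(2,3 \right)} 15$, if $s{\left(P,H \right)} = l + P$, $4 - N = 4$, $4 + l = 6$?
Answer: $1320$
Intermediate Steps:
$l = 2$ ($l = -4 + 6 = 2$)
$N = 0$ ($N = 4 - 4 = 0$)
$s{\left(P,H \right)} = 2 + P$
$y = 22$ ($y = - 3 \left(\left(-3\right) 2 + 0\right) + 4 = - 3 \left(-6 + 0\right) + 4 = \left(-3\right) \left(-6\right) + 4 = 18 + 4 = 22$)
$y s{\left(2,3 \right)} 15 = 22 \left(2 + 2\right) 15 = 22 \cdot 4 \cdot 15 = 88 \cdot 15 = 1320$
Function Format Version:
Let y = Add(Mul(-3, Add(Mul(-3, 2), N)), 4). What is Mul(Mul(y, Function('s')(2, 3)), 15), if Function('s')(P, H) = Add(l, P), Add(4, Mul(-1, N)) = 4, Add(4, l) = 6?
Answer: 1320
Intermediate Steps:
l = 2 (l = Add(-4, 6) = 2)
N = 0 (N = Add(4, Mul(-1, 4)) = Add(4, -4) = 0)
Function('s')(P, H) = Add(2, P)
y = 22 (y = Add(Mul(-3, Add(Mul(-3, 2), 0)), 4) = Add(Mul(-3, Add(-6, 0)), 4) = Add(Mul(-3, -6), 4) = Add(18, 4) = 22)
Mul(Mul(y, Function('s')(2, 3)), 15) = Mul(Mul(22, Add(2, 2)), 15) = Mul(Mul(22, 4), 15) = Mul(88, 15) = 1320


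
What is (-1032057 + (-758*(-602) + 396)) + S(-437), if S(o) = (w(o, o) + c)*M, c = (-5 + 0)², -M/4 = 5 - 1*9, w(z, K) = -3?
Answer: -574993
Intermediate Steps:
M = 16 (M = -4*(5 - 1*9) = -4*(5 - 9) = -4*(-4) = 16)
c = 25 (c = (-5)² = 25)
S(o) = 352 (S(o) = (-3 + 25)*16 = 22*16 = 352)
(-1032057 + (-758*(-602) + 396)) + S(-437) = (-1032057 + (-758*(-602) + 396)) + 352 = (-1032057 + (456316 + 396)) + 352 = (-1032057 + 456712) + 352 = -575345 + 352 = -574993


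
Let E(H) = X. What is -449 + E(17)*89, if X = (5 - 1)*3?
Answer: 619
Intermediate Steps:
X = 12 (X = 4*3 = 12)
E(H) = 12
-449 + E(17)*89 = -449 + 12*89 = -449 + 1068 = 619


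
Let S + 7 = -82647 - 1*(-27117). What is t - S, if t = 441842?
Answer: 497379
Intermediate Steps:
S = -55537 (S = -7 + (-82647 - 1*(-27117)) = -7 + (-82647 + 27117) = -7 - 55530 = -55537)
t - S = 441842 - 1*(-55537) = 441842 + 55537 = 497379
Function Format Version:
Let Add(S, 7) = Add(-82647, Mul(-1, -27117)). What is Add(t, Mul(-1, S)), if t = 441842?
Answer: 497379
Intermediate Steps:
S = -55537 (S = Add(-7, Add(-82647, Mul(-1, -27117))) = Add(-7, Add(-82647, 27117)) = Add(-7, -55530) = -55537)
Add(t, Mul(-1, S)) = Add(441842, Mul(-1, -55537)) = Add(441842, 55537) = 497379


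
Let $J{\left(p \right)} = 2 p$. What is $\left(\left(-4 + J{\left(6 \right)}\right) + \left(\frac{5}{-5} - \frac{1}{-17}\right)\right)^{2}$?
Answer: $\frac{14400}{289} \approx 49.827$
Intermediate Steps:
$\left(\left(-4 + J{\left(6 \right)}\right) + \left(\frac{5}{-5} - \frac{1}{-17}\right)\right)^{2} = \left(\left(-4 + 2 \cdot 6\right) + \left(\frac{5}{-5} - \frac{1}{-17}\right)\right)^{2} = \left(\left(-4 + 12\right) + \left(5 \left(- \frac{1}{5}\right) - - \frac{1}{17}\right)\right)^{2} = \left(8 + \left(-1 + \frac{1}{17}\right)\right)^{2} = \left(8 - \frac{16}{17}\right)^{2} = \left(\frac{120}{17}\right)^{2} = \frac{14400}{289}$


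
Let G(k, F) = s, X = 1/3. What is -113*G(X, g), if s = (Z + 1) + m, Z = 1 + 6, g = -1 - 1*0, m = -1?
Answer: -791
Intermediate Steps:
g = -1 (g = -1 + 0 = -1)
Z = 7
X = 1/3 ≈ 0.33333
s = 7 (s = (7 + 1) - 1 = 8 - 1 = 7)
G(k, F) = 7
-113*G(X, g) = -113*7 = -791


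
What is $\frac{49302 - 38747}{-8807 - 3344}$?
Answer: $- \frac{10555}{12151} \approx -0.86865$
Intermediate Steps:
$\frac{49302 - 38747}{-8807 - 3344} = \frac{10555}{-12151} = 10555 \left(- \frac{1}{12151}\right) = - \frac{10555}{12151}$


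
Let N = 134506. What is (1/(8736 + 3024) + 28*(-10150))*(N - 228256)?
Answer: 10444349996875/392 ≈ 2.6644e+10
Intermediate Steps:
(1/(8736 + 3024) + 28*(-10150))*(N - 228256) = (1/(8736 + 3024) + 28*(-10150))*(134506 - 228256) = (1/11760 - 284200)*(-93750) = -3342191999/11760*(-93750) = 10444349996875/392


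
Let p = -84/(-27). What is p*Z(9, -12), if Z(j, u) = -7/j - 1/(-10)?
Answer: -854/405 ≈ -2.1086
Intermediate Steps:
Z(j, u) = 1/10 - 7/j (Z(j, u) = -7/j - 1*(-1/10) = -7/j + 1/10 = 1/10 - 7/j)
p = 28/9 (p = -84*(-1/27) = 28/9 ≈ 3.1111)
p*Z(9, -12) = 28*((1/10)*(-70 + 9)/9)/9 = 28*((1/10)*(1/9)*(-61))/9 = (28/9)*(-61/90) = -854/405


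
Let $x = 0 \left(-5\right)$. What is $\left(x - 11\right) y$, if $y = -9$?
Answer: $99$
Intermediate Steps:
$x = 0$
$\left(x - 11\right) y = \left(0 - 11\right) \left(-9\right) = \left(-11\right) \left(-9\right) = 99$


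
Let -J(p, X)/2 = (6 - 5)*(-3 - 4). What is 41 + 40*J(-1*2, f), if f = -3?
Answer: 601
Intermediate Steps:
J(p, X) = 14 (J(p, X) = -2*(6 - 5)*(-3 - 4) = -2*(-7) = 14)
41 + 40*J(-1*2, f) = 41 + 40*14 = 41 + 560 = 601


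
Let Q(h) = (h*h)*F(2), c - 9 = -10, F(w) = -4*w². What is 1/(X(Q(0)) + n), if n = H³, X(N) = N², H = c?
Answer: -1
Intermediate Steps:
c = -1 (c = 9 - 10 = -1)
Q(h) = -16*h² (Q(h) = (h*h)*(-4*2²) = h²*(-4*4) = h²*(-16) = -16*h²)
H = -1
n = -1 (n = (-1)³ = -1)
1/(X(Q(0)) + n) = 1/((-16*0²)² - 1) = 1/((-16*0)² - 1) = 1/(0² - 1) = 1/(0 - 1) = 1/(-1) = -1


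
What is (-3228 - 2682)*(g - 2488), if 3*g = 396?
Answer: 13923960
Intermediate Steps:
g = 132 (g = (1/3)*396 = 132)
(-3228 - 2682)*(g - 2488) = (-3228 - 2682)*(132 - 2488) = -5910*(-2356) = 13923960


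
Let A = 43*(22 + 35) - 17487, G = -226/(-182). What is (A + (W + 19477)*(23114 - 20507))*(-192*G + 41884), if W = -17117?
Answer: 23259517714032/91 ≈ 2.5560e+11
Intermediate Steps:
G = 113/91 (G = -226*(-1/182) = 113/91 ≈ 1.2418)
A = -15036 (A = 43*57 - 17487 = 2451 - 17487 = -15036)
(A + (W + 19477)*(23114 - 20507))*(-192*G + 41884) = (-15036 + (-17117 + 19477)*(23114 - 20507))*(-192*113/91 + 41884) = (-15036 + 2360*2607)*(-21696/91 + 41884) = (-15036 + 6152520)*(3789748/91) = 6137484*(3789748/91) = 23259517714032/91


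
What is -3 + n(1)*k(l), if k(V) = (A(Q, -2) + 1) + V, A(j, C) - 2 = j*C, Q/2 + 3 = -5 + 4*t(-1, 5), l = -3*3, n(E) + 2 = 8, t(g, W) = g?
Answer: 249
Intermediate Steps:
n(E) = 6 (n(E) = -2 + 8 = 6)
l = -9
Q = -24 (Q = -6 + 2*(-5 + 4*(-1)) = -6 + 2*(-5 - 4) = -6 + 2*(-9) = -6 - 18 = -24)
A(j, C) = 2 + C*j (A(j, C) = 2 + j*C = 2 + C*j)
k(V) = 51 + V (k(V) = ((2 - 2*(-24)) + 1) + V = ((2 + 48) + 1) + V = (50 + 1) + V = 51 + V)
-3 + n(1)*k(l) = -3 + 6*(51 - 9) = -3 + 6*42 = -3 + 252 = 249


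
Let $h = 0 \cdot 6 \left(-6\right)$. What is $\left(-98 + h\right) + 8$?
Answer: $-90$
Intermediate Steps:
$h = 0$ ($h = 0 \left(-6\right) = 0$)
$\left(-98 + h\right) + 8 = \left(-98 + 0\right) + 8 = -98 + 8 = -90$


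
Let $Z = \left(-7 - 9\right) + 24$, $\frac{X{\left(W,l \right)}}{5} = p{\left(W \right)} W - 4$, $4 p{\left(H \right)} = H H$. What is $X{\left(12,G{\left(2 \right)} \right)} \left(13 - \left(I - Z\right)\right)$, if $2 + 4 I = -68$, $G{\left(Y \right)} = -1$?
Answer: $82390$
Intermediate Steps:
$p{\left(H \right)} = \frac{H^{2}}{4}$ ($p{\left(H \right)} = \frac{H H}{4} = \frac{H^{2}}{4}$)
$I = - \frac{35}{2}$ ($I = - \frac{1}{2} + \frac{1}{4} \left(-68\right) = - \frac{1}{2} - 17 = - \frac{35}{2} \approx -17.5$)
$X{\left(W,l \right)} = -20 + \frac{5 W^{3}}{4}$ ($X{\left(W,l \right)} = 5 \left(\frac{W^{2}}{4} W - 4\right) = 5 \left(\frac{W^{3}}{4} - 4\right) = 5 \left(-4 + \frac{W^{3}}{4}\right) = -20 + \frac{5 W^{3}}{4}$)
$Z = 8$ ($Z = \left(-7 - 9\right) + 24 = -16 + 24 = 8$)
$X{\left(12,G{\left(2 \right)} \right)} \left(13 - \left(I - Z\right)\right) = \left(-20 + \frac{5 \cdot 12^{3}}{4}\right) \left(13 + \left(8 - - \frac{35}{2}\right)\right) = \left(-20 + \frac{5}{4} \cdot 1728\right) \left(13 + \left(8 + \frac{35}{2}\right)\right) = \left(-20 + 2160\right) \left(13 + \frac{51}{2}\right) = 2140 \cdot \frac{77}{2} = 82390$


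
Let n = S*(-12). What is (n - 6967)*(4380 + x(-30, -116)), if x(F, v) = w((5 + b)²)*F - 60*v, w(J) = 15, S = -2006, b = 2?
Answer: 186273450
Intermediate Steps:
x(F, v) = -60*v + 15*F (x(F, v) = 15*F - 60*v = -60*v + 15*F)
n = 24072 (n = -2006*(-12) = 24072)
(n - 6967)*(4380 + x(-30, -116)) = (24072 - 6967)*(4380 + (-60*(-116) + 15*(-30))) = 17105*(4380 + (6960 - 450)) = 17105*(4380 + 6510) = 17105*10890 = 186273450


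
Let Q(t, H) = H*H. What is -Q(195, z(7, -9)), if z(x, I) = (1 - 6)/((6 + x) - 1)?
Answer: -25/144 ≈ -0.17361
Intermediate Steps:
z(x, I) = -5/(5 + x)
Q(t, H) = H²
-Q(195, z(7, -9)) = -(-5/(5 + 7))² = -(-5/12)² = -1*25/144 = -25/144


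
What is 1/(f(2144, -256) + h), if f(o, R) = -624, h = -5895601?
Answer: -1/5896225 ≈ -1.6960e-7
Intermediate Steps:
1/(f(2144, -256) + h) = 1/(-624 - 5895601) = 1/(-5896225) = -1/5896225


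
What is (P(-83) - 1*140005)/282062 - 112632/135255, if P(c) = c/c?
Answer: -8450908034/6358382635 ≈ -1.3291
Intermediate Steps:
P(c) = 1
(P(-83) - 1*140005)/282062 - 112632/135255 = (1 - 1*140005)/282062 - 112632/135255 = (1 - 140005)*(1/282062) - 112632*1/135255 = -140004*1/282062 - 37544/45085 = -70002/141031 - 37544/45085 = -8450908034/6358382635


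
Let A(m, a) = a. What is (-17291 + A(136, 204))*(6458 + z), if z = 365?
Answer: -116584601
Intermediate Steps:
(-17291 + A(136, 204))*(6458 + z) = (-17291 + 204)*(6458 + 365) = -17087*6823 = -116584601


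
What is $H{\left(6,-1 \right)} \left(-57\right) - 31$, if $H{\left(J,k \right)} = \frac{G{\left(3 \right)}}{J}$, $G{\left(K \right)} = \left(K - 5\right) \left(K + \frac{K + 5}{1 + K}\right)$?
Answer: $64$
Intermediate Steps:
$G{\left(K \right)} = \left(-5 + K\right) \left(K + \frac{5 + K}{1 + K}\right)$
$H{\left(J,k \right)} = - \frac{10}{J}$ ($H{\left(J,k \right)} = \frac{\frac{1}{1 + 3} \left(-25 + 3^{3} - 15 - 3 \cdot 3^{2}\right)}{J} = \frac{\frac{1}{4} \left(-25 + 27 - 15 - 27\right)}{J} = \frac{\frac{1}{4} \left(-40\right)}{J} = - \frac{10}{J}$)
$H{\left(6,-1 \right)} \left(-57\right) - 31 = - \frac{10}{6} \left(-57\right) - 31 = \left(-10\right) \frac{1}{6} \left(-57\right) - 31 = \left(- \frac{5}{3}\right) \left(-57\right) - 31 = 95 - 31 = 64$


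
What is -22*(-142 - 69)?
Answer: 4642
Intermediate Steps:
-22*(-142 - 69) = -22*(-211) = 4642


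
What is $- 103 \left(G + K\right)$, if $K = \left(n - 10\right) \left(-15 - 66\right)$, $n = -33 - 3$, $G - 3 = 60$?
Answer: $-390267$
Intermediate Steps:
$G = 63$ ($G = 3 + 60 = 63$)
$n = -36$ ($n = -33 - 3 = -36$)
$K = 3726$ ($K = \left(-36 - 10\right) \left(-15 - 66\right) = \left(-36 + \left(-30 + 20\right)\right) \left(-81\right) = \left(-36 - 10\right) \left(-81\right) = \left(-46\right) \left(-81\right) = 3726$)
$- 103 \left(G + K\right) = - 103 \left(63 + 3726\right) = \left(-103\right) 3789 = -390267$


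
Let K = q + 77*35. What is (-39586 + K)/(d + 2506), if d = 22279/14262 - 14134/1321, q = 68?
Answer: -693749075946/47041147063 ≈ -14.748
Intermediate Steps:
K = 2763 (K = 68 + 77*35 = 68 + 2695 = 2763)
d = -172148549/18840102 (d = 22279*(1/14262) - 14134*1/1321 = 22279/14262 - 14134/1321 = -172148549/18840102 ≈ -9.1373)
(-39586 + K)/(d + 2506) = (-39586 + 2763)/(-172148549/18840102 + 2506) = -36823/47041147063/18840102 = -36823*18840102/47041147063 = -693749075946/47041147063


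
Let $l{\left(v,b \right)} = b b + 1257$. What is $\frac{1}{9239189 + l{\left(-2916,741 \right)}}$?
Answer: $\frac{1}{9789527} \approx 1.0215 \cdot 10^{-7}$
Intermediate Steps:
$l{\left(v,b \right)} = 1257 + b^{2}$ ($l{\left(v,b \right)} = b^{2} + 1257 = 1257 + b^{2}$)
$\frac{1}{9239189 + l{\left(-2916,741 \right)}} = \frac{1}{9239189 + \left(1257 + 741^{2}\right)} = \frac{1}{9239189 + \left(1257 + 549081\right)} = \frac{1}{9239189 + 550338} = \frac{1}{9789527}$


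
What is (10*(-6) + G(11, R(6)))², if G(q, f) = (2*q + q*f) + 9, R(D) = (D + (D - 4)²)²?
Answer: 1147041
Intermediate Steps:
R(D) = (D + (-4 + D)²)²
G(q, f) = 9 + 2*q + f*q (G(q, f) = (2*q + f*q) + 9 = 9 + 2*q + f*q)
(10*(-6) + G(11, R(6)))² = (10*(-6) + (9 + 2*11 + (6 + (-4 + 6)²)²*11))² = (-60 + (9 + 22 + (6 + 2²)²*11))² = (-60 + (9 + 22 + (6 + 4)²*11))² = (-60 + (9 + 22 + 10²*11))² = (-60 + (9 + 22 + 100*11))² = (-60 + (9 + 22 + 1100))² = (-60 + 1131)² = 1071² = 1147041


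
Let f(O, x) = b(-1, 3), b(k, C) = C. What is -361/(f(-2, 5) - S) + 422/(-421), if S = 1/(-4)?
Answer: -613410/5473 ≈ -112.08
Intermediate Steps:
S = -1/4 (S = 1*(-1/4) = -1/4 ≈ -0.25000)
f(O, x) = 3
-361/(f(-2, 5) - S) + 422/(-421) = -361/(3 - 1*(-1/4)) + 422/(-421) = -361/(3 + 1/4) + 422*(-1/421) = -361/13/4 - 422/421 = -361*4/13 - 422/421 = -1444/13 - 422/421 = -613410/5473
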